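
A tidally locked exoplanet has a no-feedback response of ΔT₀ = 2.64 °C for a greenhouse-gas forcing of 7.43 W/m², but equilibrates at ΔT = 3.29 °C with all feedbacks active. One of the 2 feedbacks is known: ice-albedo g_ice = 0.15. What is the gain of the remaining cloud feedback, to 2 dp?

Amplification A = ΔT/ΔT₀ = 3.29/2.64 = 1.246.
Total gain g = 1 − 1/A = 1 − 1/1.246 = 0.1974.
The known gain is 0.15.
g_cld = 0.1974 − 0.15 = 0.05.

0.05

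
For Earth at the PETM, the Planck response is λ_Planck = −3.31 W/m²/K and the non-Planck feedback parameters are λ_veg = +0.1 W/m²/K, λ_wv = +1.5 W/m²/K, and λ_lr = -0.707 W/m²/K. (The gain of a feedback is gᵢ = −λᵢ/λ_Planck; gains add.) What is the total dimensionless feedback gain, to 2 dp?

Convert to gains: g_veg = 0.1/3.31 = 0.03021; g_wv = 1.5/3.31 = 0.4532; g_lr = -0.707/3.31 = -0.2136.
Total gain g = 0.26981.

0.27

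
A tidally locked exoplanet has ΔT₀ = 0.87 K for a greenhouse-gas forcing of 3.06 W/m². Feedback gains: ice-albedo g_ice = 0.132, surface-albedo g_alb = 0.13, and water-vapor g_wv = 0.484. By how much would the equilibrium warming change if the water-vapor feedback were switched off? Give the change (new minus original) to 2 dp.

-2.25 K

Original: g = 0.746, ΔT = 0.87/(1−0.746) = 3.4252 K.
Without water-vapor: g' = 0.262, ΔT' = 0.87/(1−0.262) = 1.1789 K.
Change = 1.1789 − 3.4252 = -2.25 K.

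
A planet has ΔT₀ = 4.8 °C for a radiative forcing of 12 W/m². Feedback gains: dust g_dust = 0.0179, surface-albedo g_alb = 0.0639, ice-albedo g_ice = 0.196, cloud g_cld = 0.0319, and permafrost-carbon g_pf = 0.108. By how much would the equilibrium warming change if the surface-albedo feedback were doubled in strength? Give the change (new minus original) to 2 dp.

1.02 °C

Original: g = 0.4177, ΔT = 4.8/(1−0.4177) = 8.2432 °C.
With doubled surface-albedo: g' = 0.4816, ΔT' = 4.8/(1−0.4816) = 9.2593 °C.
Change = 9.2593 − 8.2432 = 1.02 °C.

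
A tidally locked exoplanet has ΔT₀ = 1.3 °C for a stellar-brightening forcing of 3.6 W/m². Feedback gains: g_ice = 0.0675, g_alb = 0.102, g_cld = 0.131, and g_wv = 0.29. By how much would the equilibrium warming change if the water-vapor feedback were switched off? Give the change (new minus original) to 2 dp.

-1.32 °C

Original: g = 0.5905, ΔT = 1.3/(1−0.5905) = 3.1746 °C.
Without water-vapor: g' = 0.3005, ΔT' = 1.3/(1−0.3005) = 1.8585 °C.
Change = 1.8585 − 3.1746 = -1.32 °C.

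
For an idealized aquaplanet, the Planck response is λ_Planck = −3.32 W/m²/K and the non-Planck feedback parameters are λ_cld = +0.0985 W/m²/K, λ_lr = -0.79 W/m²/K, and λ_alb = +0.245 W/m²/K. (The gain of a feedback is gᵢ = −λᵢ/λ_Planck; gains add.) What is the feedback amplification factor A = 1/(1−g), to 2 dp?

Convert to gains: g_cld = 0.0985/3.32 = 0.02967; g_lr = -0.79/3.32 = -0.238; g_alb = 0.245/3.32 = 0.0738.
Total gain g = -0.13453.
A = 1/(1 + 0.13453) = 0.88.

0.88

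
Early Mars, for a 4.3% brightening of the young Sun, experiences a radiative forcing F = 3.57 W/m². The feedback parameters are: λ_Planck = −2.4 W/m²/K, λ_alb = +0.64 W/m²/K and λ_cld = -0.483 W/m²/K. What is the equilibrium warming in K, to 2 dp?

Net feedback parameter λ = (−2.4) + (+0.64) + (-0.483) = -2.243 W/m²/K.
ΔT = −F/λ = −3.57/(-2.243) = 1.59 K.

1.59 K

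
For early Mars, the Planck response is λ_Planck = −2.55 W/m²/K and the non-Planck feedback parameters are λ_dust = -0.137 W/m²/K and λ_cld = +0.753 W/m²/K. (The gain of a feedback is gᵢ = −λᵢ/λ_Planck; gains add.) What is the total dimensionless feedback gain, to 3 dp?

0.242

Convert to gains: g_dust = -0.137/2.55 = -0.05373; g_cld = 0.753/2.55 = 0.2953.
Total gain g = 0.24157.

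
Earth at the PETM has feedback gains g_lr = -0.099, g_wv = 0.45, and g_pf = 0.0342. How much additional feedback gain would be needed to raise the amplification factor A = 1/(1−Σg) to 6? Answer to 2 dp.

0.45

Current total gain = 0.3852.
Target gain for A = 6: g* = 1 − 1/6 = 0.8333.
Additional gain needed = 0.8333 − 0.3852 = 0.45.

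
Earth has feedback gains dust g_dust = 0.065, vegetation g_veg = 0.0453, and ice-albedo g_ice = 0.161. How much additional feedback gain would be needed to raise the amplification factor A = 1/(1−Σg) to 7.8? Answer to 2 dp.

0.60

Current total gain = 0.2713.
Target gain for A = 7.8: g* = 1 − 1/7.8 = 0.8718.
Additional gain needed = 0.8718 − 0.2713 = 0.60.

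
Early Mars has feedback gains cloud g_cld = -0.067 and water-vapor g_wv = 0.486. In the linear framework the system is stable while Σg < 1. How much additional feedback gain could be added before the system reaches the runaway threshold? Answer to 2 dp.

0.58

Current total gain = -0.067 + 0.486 = 0.419.
Margin to runaway = 1 − 0.419 = 0.58.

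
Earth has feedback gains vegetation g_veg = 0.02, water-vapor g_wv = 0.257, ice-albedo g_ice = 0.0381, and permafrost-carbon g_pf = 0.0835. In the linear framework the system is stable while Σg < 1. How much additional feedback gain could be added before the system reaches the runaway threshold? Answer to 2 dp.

0.60

Current total gain = 0.02 + 0.257 + 0.0381 + 0.0835 = 0.3986.
Margin to runaway = 1 − 0.3986 = 0.60.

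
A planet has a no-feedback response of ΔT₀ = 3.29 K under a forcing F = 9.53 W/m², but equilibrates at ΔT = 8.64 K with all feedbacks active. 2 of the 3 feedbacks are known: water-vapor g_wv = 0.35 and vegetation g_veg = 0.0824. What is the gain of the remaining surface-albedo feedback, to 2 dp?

Amplification A = ΔT/ΔT₀ = 8.64/3.29 = 2.626.
Total gain g = 1 − 1/A = 1 − 1/2.626 = 0.6192.
Known gains sum to 0.35 + 0.0824 = 0.4324.
g_alb = 0.6192 − 0.4324 = 0.19.

0.19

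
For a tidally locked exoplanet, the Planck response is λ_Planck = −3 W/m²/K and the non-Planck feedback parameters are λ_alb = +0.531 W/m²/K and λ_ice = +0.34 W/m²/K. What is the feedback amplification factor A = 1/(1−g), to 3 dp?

Convert to gains: g_alb = 0.531/3 = 0.177; g_ice = 0.34/3 = 0.1133.
Total gain g = 0.2903.
A = 1/(1 − 0.2903) = 1.409.

1.409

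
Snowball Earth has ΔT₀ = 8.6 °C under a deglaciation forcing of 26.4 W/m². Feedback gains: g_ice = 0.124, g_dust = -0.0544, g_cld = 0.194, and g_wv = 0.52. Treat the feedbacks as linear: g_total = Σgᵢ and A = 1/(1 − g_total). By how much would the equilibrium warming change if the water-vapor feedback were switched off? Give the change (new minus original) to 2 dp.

-28.06 °C

Original: g = 0.7836, ΔT = 8.6/(1−0.7836) = 39.7412 °C.
Without water-vapor: g' = 0.2636, ΔT' = 8.6/(1−0.2636) = 11.6784 °C.
Change = 11.6784 − 39.7412 = -28.06 °C.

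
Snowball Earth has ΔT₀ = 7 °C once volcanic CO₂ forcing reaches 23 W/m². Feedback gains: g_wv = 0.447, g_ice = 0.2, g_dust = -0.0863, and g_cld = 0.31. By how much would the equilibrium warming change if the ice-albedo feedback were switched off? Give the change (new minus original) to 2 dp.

Original: g = 0.8707, ΔT = 7/(1−0.8707) = 54.1377 °C.
Without ice-albedo: g' = 0.6707, ΔT' = 7/(1−0.6707) = 21.2572 °C.
Change = 21.2572 − 54.1377 = -32.88 °C.

-32.88 °C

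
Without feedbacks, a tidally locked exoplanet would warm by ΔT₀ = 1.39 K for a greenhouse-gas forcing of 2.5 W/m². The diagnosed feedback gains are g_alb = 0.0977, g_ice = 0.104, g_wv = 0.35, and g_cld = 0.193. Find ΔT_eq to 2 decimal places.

5.44 K

Total gain g = 0.0977 + 0.104 + 0.35 + 0.193 = 0.7447.
Amplification A = 1/(1 − 0.7447) = 3.917.
ΔT = 1.39 × 3.917 = 5.44 K.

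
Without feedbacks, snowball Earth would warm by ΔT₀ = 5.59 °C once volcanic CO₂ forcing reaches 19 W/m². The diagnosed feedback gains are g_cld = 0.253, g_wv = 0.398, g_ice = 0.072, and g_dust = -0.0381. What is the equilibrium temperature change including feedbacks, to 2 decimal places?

17.74 °C

Total gain g = 0.253 + 0.398 + 0.072 − 0.0381 = 0.6849.
Amplification A = 1/(1 − 0.6849) = 3.174.
ΔT = 5.59 × 3.174 = 17.74 °C.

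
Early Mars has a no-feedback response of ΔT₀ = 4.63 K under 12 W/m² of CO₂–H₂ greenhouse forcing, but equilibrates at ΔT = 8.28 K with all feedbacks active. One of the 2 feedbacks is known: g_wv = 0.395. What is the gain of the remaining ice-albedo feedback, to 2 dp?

Amplification A = ΔT/ΔT₀ = 8.28/4.63 = 1.788.
Total gain g = 1 − 1/A = 1 − 1/1.788 = 0.4407.
The known gain is 0.395.
g_ice = 0.4407 − 0.395 = 0.05.

0.05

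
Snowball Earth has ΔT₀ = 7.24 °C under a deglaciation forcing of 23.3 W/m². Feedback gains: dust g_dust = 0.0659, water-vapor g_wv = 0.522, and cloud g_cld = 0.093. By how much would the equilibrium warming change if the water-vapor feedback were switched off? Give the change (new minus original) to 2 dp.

-14.08 °C

Original: g = 0.6809, ΔT = 7.24/(1−0.6809) = 22.6888 °C.
Without water-vapor: g' = 0.1589, ΔT' = 7.24/(1−0.1589) = 8.6078 °C.
Change = 8.6078 − 22.6888 = -14.08 °C.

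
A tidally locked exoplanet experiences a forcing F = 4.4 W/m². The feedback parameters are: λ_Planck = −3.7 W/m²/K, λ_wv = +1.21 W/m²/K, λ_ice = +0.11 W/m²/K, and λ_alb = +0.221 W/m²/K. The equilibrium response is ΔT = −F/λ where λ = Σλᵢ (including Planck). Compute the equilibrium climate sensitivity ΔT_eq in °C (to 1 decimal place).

2.0 °C

Net feedback parameter λ = (−3.7) + (+1.21) + (+0.11) + (+0.221) = -2.159 W/m²/K.
ΔT = −F/λ = −4.4/(-2.159) = 2.0 °C.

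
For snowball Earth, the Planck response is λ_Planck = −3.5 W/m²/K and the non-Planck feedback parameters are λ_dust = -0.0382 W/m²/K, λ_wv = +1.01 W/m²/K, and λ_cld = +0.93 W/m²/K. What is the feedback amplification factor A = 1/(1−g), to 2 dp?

2.19

Convert to gains: g_dust = -0.0382/3.5 = -0.01091; g_wv = 1.01/3.5 = 0.2886; g_cld = 0.93/3.5 = 0.2657.
Total gain g = 0.54339.
A = 1/(1 − 0.54339) = 2.19.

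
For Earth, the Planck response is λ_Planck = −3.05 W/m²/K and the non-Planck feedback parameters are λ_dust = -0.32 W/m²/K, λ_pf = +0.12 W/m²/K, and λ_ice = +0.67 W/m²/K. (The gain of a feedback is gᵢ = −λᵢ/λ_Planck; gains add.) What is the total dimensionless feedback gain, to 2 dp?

Convert to gains: g_dust = -0.32/3.05 = -0.1049; g_pf = 0.12/3.05 = 0.03934; g_ice = 0.67/3.05 = 0.2197.
Total gain g = 0.15414.

0.15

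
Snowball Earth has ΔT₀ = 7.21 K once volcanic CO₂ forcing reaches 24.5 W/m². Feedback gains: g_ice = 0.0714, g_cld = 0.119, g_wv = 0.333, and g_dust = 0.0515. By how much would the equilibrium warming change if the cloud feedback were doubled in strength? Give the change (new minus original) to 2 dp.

6.59 K

Original: g = 0.5749, ΔT = 7.21/(1−0.5749) = 16.9607 K.
With doubled cloud: g' = 0.6939, ΔT' = 7.21/(1−0.6939) = 23.5544 K.
Change = 23.5544 − 16.9607 = 6.59 K.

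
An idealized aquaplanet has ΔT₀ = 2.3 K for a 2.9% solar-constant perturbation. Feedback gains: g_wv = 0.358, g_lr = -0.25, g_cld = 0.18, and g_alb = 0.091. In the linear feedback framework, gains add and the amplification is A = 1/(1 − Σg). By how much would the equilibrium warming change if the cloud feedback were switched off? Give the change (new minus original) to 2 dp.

-0.83 K

Original: g = 0.379, ΔT = 2.3/(1−0.379) = 3.7037 K.
Without cloud: g' = 0.199, ΔT' = 2.3/(1−0.199) = 2.8714 K.
Change = 2.8714 − 3.7037 = -0.83 K.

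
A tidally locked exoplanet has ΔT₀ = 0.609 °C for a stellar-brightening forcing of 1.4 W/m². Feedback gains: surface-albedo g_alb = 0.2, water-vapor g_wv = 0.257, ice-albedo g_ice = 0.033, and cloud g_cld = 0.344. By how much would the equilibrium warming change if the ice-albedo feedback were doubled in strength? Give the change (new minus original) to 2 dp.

Original: g = 0.834, ΔT = 0.609/(1−0.834) = 3.6687 °C.
With doubled ice-albedo: g' = 0.867, ΔT' = 0.609/(1−0.867) = 4.5789 °C.
Change = 4.5789 − 3.6687 = 0.91 °C.

0.91 °C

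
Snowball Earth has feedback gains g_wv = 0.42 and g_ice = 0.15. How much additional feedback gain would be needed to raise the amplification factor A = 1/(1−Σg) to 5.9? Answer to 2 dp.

0.26

Current total gain = 0.57.
Target gain for A = 5.9: g* = 1 − 1/5.9 = 0.8305.
Additional gain needed = 0.8305 − 0.57 = 0.26.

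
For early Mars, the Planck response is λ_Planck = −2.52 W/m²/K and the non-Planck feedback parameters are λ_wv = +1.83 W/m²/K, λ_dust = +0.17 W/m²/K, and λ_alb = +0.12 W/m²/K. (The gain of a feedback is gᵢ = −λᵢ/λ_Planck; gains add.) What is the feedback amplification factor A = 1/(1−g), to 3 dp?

Convert to gains: g_wv = 1.83/2.52 = 0.7262; g_dust = 0.17/2.52 = 0.06746; g_alb = 0.12/2.52 = 0.04762.
Total gain g = 0.84128.
A = 1/(1 − 0.84128) = 6.300.

6.300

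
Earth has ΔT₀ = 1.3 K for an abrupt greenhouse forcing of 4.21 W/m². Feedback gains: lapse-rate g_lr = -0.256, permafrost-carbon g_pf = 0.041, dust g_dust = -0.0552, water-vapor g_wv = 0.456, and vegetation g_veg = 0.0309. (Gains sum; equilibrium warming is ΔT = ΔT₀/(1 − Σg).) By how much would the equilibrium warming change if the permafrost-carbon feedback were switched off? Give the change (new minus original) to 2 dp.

-0.08 K

Original: g = 0.2167, ΔT = 1.3/(1−0.2167) = 1.6596 K.
Without permafrost-carbon: g' = 0.1757, ΔT' = 1.3/(1−0.1757) = 1.5771 K.
Change = 1.5771 − 1.6596 = -0.08 K.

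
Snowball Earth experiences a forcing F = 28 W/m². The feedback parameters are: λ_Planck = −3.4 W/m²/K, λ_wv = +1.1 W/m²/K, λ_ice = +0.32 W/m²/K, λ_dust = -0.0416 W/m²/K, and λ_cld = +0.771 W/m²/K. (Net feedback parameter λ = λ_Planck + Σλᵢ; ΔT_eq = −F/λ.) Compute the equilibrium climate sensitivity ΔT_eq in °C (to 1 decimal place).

Net feedback parameter λ = (−3.4) + (+1.1) + (+0.32) + (-0.0416) + (+0.771) = -1.2506 W/m²/K.
ΔT = −F/λ = −28/(-1.2506) = 22.4 °C.

22.4 °C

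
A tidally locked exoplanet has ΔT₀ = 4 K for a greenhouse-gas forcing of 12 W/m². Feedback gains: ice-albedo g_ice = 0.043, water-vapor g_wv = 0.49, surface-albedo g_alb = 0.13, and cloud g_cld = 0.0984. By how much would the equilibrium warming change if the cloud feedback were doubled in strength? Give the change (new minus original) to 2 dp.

Original: g = 0.7614, ΔT = 4/(1−0.7614) = 16.7645 K.
With doubled cloud: g' = 0.8598, ΔT' = 4/(1−0.8598) = 28.5307 K.
Change = 28.5307 − 16.7645 = 11.77 K.

11.77 K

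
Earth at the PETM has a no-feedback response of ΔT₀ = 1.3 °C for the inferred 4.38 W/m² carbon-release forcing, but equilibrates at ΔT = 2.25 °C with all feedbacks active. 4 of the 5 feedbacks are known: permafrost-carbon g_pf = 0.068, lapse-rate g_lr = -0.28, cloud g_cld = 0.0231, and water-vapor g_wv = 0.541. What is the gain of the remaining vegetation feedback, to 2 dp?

Amplification A = ΔT/ΔT₀ = 2.25/1.3 = 1.731.
Total gain g = 1 − 1/A = 1 − 1/1.731 = 0.4223.
Known gains sum to 0.068 − 0.28 + 0.0231 + 0.541 = 0.3521.
g_veg = 0.4223 − 0.3521 = 0.07.

0.07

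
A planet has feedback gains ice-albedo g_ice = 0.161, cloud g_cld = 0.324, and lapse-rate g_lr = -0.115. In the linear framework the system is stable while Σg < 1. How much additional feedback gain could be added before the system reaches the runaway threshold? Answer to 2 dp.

0.63

Current total gain = 0.161 + 0.324 − 0.115 = 0.37.
Margin to runaway = 1 − 0.37 = 0.63.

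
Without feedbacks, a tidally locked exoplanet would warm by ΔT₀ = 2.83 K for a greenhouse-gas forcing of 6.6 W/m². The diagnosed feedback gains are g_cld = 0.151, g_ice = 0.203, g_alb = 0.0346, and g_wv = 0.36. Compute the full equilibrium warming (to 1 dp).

Total gain g = 0.151 + 0.203 + 0.0346 + 0.36 = 0.7486.
Amplification A = 1/(1 − 0.7486) = 3.978.
ΔT = 2.83 × 3.978 = 11.3 K.

11.3 K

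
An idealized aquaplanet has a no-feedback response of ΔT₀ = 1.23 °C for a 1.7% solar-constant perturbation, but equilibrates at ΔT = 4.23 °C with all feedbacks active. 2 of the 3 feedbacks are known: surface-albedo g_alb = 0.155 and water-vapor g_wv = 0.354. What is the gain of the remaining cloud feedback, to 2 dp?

Amplification A = ΔT/ΔT₀ = 4.23/1.23 = 3.439.
Total gain g = 1 − 1/A = 1 − 1/3.439 = 0.7092.
Known gains sum to 0.155 + 0.354 = 0.509.
g_cld = 0.7092 − 0.509 = 0.20.

0.20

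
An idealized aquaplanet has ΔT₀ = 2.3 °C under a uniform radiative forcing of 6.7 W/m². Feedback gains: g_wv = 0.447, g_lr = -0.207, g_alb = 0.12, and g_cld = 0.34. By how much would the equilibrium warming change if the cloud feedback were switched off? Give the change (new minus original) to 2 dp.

-4.07 °C

Original: g = 0.7, ΔT = 2.3/(1−0.7) = 7.6667 °C.
Without cloud: g' = 0.36, ΔT' = 2.3/(1−0.36) = 3.5938 °C.
Change = 3.5938 − 7.6667 = -4.07 °C.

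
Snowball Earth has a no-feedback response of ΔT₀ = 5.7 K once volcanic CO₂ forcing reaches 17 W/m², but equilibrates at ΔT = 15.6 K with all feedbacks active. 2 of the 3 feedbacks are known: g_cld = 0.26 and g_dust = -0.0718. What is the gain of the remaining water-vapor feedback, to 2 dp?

Amplification A = ΔT/ΔT₀ = 15.6/5.7 = 2.737.
Total gain g = 1 − 1/A = 1 − 1/2.737 = 0.6346.
Known gains sum to 0.26 − 0.0718 = 0.1882.
g_wv = 0.6346 − 0.1882 = 0.45.

0.45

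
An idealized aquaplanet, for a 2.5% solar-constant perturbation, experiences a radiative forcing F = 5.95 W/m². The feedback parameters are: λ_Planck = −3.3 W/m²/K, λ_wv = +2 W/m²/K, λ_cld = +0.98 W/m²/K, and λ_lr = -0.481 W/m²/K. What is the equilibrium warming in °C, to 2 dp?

7.43 °C

Net feedback parameter λ = (−3.3) + (+2) + (+0.98) + (-0.481) = -0.801 W/m²/K.
ΔT = −F/λ = −5.95/(-0.801) = 7.43 °C.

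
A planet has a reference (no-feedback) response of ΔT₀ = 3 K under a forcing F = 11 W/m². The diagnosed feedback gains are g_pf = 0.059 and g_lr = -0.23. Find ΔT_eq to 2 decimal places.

2.56 K

Total gain g = 0.059 − 0.23 = -0.171.
Amplification A = 1/(1 + 0.171) = 0.854.
ΔT = 3 × 0.854 = 2.56 K.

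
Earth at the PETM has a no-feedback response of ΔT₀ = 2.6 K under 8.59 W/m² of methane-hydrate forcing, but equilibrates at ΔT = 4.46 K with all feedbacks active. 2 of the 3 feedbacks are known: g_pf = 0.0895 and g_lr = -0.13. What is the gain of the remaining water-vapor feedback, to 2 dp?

Amplification A = ΔT/ΔT₀ = 4.46/2.6 = 1.715.
Total gain g = 1 − 1/A = 1 − 1/1.715 = 0.4169.
Known gains sum to 0.0895 − 0.13 = -0.0405.
g_wv = 0.4169 + 0.0405 = 0.46.

0.46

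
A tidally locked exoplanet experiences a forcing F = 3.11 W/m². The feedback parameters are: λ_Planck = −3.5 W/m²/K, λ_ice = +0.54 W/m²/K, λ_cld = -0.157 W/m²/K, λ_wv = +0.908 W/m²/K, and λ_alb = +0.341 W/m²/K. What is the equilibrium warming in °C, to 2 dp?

1.66 °C

Net feedback parameter λ = (−3.5) + (+0.54) + (-0.157) + (+0.908) + (+0.341) = -1.868 W/m²/K.
ΔT = −F/λ = −3.11/(-1.868) = 1.66 °C.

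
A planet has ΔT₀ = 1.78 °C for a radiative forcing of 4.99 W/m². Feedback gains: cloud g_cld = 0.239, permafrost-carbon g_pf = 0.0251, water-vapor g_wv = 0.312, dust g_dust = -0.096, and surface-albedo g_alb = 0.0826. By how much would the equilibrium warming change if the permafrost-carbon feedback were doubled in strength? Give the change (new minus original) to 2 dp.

Original: g = 0.5627, ΔT = 1.78/(1−0.5627) = 4.0704 °C.
With doubled permafrost-carbon: g' = 0.5878, ΔT' = 1.78/(1−0.5878) = 4.3183 °C.
Change = 4.3183 − 4.0704 = 0.25 °C.

0.25 °C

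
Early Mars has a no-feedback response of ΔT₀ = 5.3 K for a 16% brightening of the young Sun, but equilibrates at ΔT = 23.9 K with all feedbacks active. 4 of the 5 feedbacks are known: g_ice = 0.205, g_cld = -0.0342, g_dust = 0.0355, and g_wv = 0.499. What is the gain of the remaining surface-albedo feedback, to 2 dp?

Amplification A = ΔT/ΔT₀ = 23.9/5.3 = 4.509.
Total gain g = 1 − 1/A = 1 − 1/4.509 = 0.7782.
Known gains sum to 0.205 − 0.0342 + 0.0355 + 0.499 = 0.7053.
g_alb = 0.7782 − 0.7053 = 0.07.

0.07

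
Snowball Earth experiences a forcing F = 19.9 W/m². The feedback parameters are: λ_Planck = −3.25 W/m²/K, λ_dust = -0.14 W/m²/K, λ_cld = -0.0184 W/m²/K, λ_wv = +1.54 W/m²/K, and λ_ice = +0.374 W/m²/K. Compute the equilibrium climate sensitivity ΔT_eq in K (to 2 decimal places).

13.32 K

Net feedback parameter λ = (−3.25) + (-0.14) + (-0.0184) + (+1.54) + (+0.374) = -1.4944 W/m²/K.
ΔT = −F/λ = −19.9/(-1.4944) = 13.32 K.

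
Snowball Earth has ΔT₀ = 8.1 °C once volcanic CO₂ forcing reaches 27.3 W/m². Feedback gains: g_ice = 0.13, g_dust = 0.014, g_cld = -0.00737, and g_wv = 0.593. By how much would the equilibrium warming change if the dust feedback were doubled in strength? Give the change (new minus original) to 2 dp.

Original: g = 0.72963, ΔT = 8.1/(1−0.72963) = 29.9589 °C.
With doubled dust: g' = 0.74363, ΔT' = 8.1/(1−0.74363) = 31.5950 °C.
Change = 31.5950 − 29.9589 = 1.64 °C.

1.64 °C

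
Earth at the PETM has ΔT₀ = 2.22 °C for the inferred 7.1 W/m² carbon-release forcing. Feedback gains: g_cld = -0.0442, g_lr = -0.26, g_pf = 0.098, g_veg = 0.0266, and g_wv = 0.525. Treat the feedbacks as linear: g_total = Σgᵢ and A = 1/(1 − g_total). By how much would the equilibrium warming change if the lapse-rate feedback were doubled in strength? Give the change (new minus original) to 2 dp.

Original: g = 0.3454, ΔT = 2.22/(1−0.3454) = 3.3914 °C.
With doubled lapse-rate: g' = 0.0854, ΔT' = 2.22/(1−0.0854) = 2.4273 °C.
Change = 2.4273 − 3.3914 = -0.96 °C.

-0.96 °C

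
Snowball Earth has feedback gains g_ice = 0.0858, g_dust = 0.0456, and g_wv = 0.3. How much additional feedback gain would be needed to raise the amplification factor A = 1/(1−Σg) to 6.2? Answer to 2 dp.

Current total gain = 0.4314.
Target gain for A = 6.2: g* = 1 − 1/6.2 = 0.8387.
Additional gain needed = 0.8387 − 0.4314 = 0.41.

0.41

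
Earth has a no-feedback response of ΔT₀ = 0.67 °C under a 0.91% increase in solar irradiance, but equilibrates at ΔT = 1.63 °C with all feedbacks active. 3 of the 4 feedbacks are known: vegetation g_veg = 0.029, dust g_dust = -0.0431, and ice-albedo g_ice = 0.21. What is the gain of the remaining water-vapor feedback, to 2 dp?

Amplification A = ΔT/ΔT₀ = 1.63/0.67 = 2.433.
Total gain g = 1 − 1/A = 1 − 1/2.433 = 0.589.
Known gains sum to 0.029 − 0.0431 + 0.21 = 0.1959.
g_wv = 0.589 − 0.1959 = 0.39.

0.39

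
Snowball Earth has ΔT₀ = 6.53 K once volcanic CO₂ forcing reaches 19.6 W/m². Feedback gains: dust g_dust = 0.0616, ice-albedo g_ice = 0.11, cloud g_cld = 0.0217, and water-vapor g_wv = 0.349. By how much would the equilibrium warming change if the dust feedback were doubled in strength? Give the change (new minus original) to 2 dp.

Original: g = 0.5423, ΔT = 6.53/(1−0.5423) = 14.2670 K.
With doubled dust: g' = 0.6039, ΔT' = 6.53/(1−0.6039) = 16.4857 K.
Change = 16.4857 − 14.2670 = 2.22 K.

2.22 K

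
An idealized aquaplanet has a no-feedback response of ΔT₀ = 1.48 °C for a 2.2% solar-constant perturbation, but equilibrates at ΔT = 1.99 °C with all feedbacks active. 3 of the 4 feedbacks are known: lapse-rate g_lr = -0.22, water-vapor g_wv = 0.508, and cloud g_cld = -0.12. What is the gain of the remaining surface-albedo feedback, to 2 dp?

0.09

Amplification A = ΔT/ΔT₀ = 1.99/1.48 = 1.345.
Total gain g = 1 − 1/A = 1 − 1/1.345 = 0.2565.
Known gains sum to -0.22 + 0.508 − 0.12 = 0.168.
g_alb = 0.2565 − 0.168 = 0.09.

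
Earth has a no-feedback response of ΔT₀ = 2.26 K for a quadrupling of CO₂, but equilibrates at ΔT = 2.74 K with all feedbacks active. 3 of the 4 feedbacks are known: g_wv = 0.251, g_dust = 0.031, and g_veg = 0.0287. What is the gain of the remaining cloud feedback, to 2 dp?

Amplification A = ΔT/ΔT₀ = 2.74/2.26 = 1.212.
Total gain g = 1 − 1/A = 1 − 1/1.212 = 0.1749.
Known gains sum to 0.251 + 0.031 + 0.0287 = 0.3107.
g_cld = 0.1749 − 0.3107 = -0.14.

-0.14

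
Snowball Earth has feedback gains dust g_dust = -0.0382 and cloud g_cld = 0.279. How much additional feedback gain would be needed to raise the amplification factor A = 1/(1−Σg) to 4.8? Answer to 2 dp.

0.55

Current total gain = 0.2408.
Target gain for A = 4.8: g* = 1 − 1/4.8 = 0.7917.
Additional gain needed = 0.7917 − 0.2408 = 0.55.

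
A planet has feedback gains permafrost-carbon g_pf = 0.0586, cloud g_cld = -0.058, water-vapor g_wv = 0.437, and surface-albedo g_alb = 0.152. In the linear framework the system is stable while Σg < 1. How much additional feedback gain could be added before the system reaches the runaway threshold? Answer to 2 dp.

0.41

Current total gain = 0.0586 − 0.058 + 0.437 + 0.152 = 0.5896.
Margin to runaway = 1 − 0.5896 = 0.41.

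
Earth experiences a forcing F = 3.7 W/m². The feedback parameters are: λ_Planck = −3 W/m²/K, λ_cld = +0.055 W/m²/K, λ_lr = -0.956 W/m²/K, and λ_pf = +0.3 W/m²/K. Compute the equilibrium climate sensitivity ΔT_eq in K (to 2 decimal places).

1.03 K

Net feedback parameter λ = (−3) + (+0.055) + (-0.956) + (+0.3) = -3.601 W/m²/K.
ΔT = −F/λ = −3.7/(-3.601) = 1.03 K.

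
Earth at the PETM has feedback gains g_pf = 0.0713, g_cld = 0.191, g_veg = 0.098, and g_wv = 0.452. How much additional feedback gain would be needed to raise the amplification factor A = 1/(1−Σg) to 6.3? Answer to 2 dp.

0.03

Current total gain = 0.8123.
Target gain for A = 6.3: g* = 1 − 1/6.3 = 0.8413.
Additional gain needed = 0.8413 − 0.8123 = 0.03.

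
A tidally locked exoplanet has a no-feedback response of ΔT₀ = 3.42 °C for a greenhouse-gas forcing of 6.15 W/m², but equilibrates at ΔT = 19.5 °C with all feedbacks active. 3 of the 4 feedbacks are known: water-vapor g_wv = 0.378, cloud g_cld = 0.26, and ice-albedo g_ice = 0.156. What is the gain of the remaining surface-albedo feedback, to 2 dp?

0.03

Amplification A = ΔT/ΔT₀ = 19.5/3.42 = 5.702.
Total gain g = 1 − 1/A = 1 − 1/5.702 = 0.8246.
Known gains sum to 0.378 + 0.26 + 0.156 = 0.794.
g_alb = 0.8246 − 0.794 = 0.03.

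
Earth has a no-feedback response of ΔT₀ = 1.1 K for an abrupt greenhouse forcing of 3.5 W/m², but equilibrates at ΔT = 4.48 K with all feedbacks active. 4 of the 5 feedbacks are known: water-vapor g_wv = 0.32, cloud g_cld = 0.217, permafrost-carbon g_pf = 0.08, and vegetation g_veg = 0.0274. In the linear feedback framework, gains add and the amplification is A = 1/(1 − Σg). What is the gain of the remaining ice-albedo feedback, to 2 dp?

0.11

Amplification A = ΔT/ΔT₀ = 4.48/1.1 = 4.073.
Total gain g = 1 − 1/A = 1 − 1/4.073 = 0.7545.
Known gains sum to 0.32 + 0.217 + 0.08 + 0.0274 = 0.6444.
g_ice = 0.7545 − 0.6444 = 0.11.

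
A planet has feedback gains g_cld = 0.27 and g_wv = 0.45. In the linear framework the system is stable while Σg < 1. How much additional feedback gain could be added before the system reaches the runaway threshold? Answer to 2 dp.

0.28

Current total gain = 0.27 + 0.45 = 0.72.
Margin to runaway = 1 − 0.72 = 0.28.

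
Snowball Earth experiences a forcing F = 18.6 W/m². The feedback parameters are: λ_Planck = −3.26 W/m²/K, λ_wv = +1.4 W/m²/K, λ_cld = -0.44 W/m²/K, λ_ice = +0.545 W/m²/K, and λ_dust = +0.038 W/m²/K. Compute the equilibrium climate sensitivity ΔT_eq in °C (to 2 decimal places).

10.83 °C

Net feedback parameter λ = (−3.26) + (+1.4) + (-0.44) + (+0.545) + (+0.038) = -1.717 W/m²/K.
ΔT = −F/λ = −18.6/(-1.717) = 10.83 °C.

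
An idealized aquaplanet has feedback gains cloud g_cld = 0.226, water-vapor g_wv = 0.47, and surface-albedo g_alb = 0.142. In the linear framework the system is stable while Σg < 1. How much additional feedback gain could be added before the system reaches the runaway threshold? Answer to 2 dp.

0.16

Current total gain = 0.226 + 0.47 + 0.142 = 0.838.
Margin to runaway = 1 − 0.838 = 0.16.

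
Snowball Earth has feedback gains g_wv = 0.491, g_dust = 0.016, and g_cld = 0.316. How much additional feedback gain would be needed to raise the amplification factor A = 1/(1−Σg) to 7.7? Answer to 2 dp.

Current total gain = 0.823.
Target gain for A = 7.7: g* = 1 − 1/7.7 = 0.8701.
Additional gain needed = 0.8701 − 0.823 = 0.05.

0.05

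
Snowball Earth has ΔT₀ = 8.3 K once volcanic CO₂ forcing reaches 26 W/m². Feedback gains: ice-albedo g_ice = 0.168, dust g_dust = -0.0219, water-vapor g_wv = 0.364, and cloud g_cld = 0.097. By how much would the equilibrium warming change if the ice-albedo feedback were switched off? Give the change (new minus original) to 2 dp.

-6.33 K

Original: g = 0.6071, ΔT = 8.3/(1−0.6071) = 21.1250 K.
Without ice-albedo: g' = 0.4391, ΔT' = 8.3/(1−0.4391) = 14.7976 K.
Change = 14.7976 − 21.1250 = -6.33 K.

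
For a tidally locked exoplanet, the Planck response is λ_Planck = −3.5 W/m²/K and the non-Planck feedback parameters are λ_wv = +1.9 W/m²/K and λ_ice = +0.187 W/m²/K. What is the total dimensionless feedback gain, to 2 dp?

Convert to gains: g_wv = 1.9/3.5 = 0.5429; g_ice = 0.187/3.5 = 0.05343.
Total gain g = 0.59633.

0.60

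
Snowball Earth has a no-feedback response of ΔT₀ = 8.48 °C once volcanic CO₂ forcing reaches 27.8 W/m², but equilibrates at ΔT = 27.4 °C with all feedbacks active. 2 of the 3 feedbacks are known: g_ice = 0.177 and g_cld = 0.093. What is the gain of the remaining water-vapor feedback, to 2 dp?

Amplification A = ΔT/ΔT₀ = 27.4/8.48 = 3.231.
Total gain g = 1 − 1/A = 1 − 1/3.231 = 0.6905.
Known gains sum to 0.177 + 0.093 = 0.27.
g_wv = 0.6905 − 0.27 = 0.42.

0.42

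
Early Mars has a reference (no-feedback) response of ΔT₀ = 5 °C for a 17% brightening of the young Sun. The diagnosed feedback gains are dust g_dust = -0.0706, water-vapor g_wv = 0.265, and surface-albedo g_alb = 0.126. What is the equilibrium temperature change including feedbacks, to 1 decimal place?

Total gain g = -0.0706 + 0.265 + 0.126 = 0.3204.
Amplification A = 1/(1 − 0.3204) = 1.471.
ΔT = 5 × 1.471 = 7.4 °C.

7.4 °C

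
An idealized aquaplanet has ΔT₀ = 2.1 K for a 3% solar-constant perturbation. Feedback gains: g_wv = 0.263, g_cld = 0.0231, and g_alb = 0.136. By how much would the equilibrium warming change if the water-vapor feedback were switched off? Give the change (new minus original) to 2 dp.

-1.14 K

Original: g = 0.4221, ΔT = 2.1/(1−0.4221) = 3.6338 K.
Without water-vapor: g' = 0.1591, ΔT' = 2.1/(1−0.1591) = 2.4973 K.
Change = 2.4973 − 3.6338 = -1.14 K.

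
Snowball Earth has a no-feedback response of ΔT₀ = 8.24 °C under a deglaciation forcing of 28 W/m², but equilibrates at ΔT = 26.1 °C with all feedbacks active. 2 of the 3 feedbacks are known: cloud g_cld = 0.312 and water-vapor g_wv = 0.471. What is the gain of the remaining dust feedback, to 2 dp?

Amplification A = ΔT/ΔT₀ = 26.1/8.24 = 3.167.
Total gain g = 1 − 1/A = 1 − 1/3.167 = 0.6842.
Known gains sum to 0.312 + 0.471 = 0.783.
g_dust = 0.6842 − 0.783 = -0.10.

-0.10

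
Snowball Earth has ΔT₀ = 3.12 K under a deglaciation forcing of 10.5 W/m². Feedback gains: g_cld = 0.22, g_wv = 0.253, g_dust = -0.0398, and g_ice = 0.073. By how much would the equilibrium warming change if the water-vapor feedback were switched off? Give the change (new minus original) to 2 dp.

Original: g = 0.5062, ΔT = 3.12/(1−0.5062) = 6.3183 K.
Without water-vapor: g' = 0.2532, ΔT' = 3.12/(1−0.2532) = 4.1778 K.
Change = 4.1778 − 6.3183 = -2.14 K.

-2.14 K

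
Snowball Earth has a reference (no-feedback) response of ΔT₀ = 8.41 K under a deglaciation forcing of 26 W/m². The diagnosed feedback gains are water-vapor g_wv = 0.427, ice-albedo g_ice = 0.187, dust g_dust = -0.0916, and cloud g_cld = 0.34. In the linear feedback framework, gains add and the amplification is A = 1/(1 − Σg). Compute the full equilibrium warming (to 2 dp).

Total gain g = 0.427 + 0.187 − 0.0916 + 0.34 = 0.8624.
Amplification A = 1/(1 − 0.8624) = 7.267.
ΔT = 8.41 × 7.267 = 61.12 K.

61.12 K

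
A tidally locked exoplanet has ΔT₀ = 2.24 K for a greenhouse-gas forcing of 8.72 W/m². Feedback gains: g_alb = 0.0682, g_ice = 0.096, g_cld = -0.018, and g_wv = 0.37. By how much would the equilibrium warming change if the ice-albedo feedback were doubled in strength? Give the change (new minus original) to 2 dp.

Original: g = 0.5162, ΔT = 2.24/(1−0.5162) = 4.6300 K.
With doubled ice-albedo: g' = 0.6122, ΔT' = 2.24/(1−0.6122) = 5.7762 K.
Change = 5.7762 − 4.6300 = 1.15 K.

1.15 K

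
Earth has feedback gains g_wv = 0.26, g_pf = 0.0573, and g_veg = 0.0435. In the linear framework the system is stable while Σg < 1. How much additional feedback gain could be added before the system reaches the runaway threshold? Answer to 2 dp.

0.64

Current total gain = 0.26 + 0.0573 + 0.0435 = 0.3608.
Margin to runaway = 1 − 0.3608 = 0.64.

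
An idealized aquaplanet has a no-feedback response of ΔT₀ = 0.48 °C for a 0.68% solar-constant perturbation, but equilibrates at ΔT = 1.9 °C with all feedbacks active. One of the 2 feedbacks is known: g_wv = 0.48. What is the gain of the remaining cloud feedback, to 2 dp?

Amplification A = ΔT/ΔT₀ = 1.9/0.48 = 3.958.
Total gain g = 1 − 1/A = 1 − 1/3.958 = 0.7473.
The known gain is 0.48.
g_cld = 0.7473 − 0.48 = 0.27.

0.27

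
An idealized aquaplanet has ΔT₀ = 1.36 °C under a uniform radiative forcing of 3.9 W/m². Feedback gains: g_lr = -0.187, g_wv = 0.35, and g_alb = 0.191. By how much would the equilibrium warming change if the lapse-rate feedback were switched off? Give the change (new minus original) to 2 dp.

Original: g = 0.354, ΔT = 1.36/(1−0.354) = 2.1053 °C.
Without lapse-rate: g' = 0.541, ΔT' = 1.36/(1−0.541) = 2.9630 °C.
Change = 2.9630 − 2.1053 = 0.86 °C.

0.86 °C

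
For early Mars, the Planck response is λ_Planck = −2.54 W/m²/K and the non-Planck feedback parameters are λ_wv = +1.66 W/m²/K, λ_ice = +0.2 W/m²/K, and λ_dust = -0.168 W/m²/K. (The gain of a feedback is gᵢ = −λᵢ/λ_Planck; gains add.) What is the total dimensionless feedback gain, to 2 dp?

Convert to gains: g_wv = 1.66/2.54 = 0.6535; g_ice = 0.2/2.54 = 0.07874; g_dust = -0.168/2.54 = -0.06614.
Total gain g = 0.6661.

0.67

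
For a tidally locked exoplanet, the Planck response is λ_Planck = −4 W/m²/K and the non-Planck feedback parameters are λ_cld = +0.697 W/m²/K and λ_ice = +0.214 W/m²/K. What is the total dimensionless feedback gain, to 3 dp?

Convert to gains: g_cld = 0.697/4 = 0.1742; g_ice = 0.214/4 = 0.0535.
Total gain g = 0.2277.

0.228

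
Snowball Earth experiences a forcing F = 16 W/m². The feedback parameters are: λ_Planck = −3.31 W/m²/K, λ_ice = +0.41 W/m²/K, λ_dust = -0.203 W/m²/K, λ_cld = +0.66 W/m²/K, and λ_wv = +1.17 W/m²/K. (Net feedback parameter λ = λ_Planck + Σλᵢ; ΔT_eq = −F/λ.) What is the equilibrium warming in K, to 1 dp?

Net feedback parameter λ = (−3.31) + (+0.41) + (-0.203) + (+0.66) + (+1.17) = -1.273 W/m²/K.
ΔT = −F/λ = −16/(-1.273) = 12.6 K.

12.6 K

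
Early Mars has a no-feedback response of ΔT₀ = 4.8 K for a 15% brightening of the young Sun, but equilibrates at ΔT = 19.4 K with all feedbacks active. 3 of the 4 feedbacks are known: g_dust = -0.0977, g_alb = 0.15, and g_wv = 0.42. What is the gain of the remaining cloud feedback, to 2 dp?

0.28

Amplification A = ΔT/ΔT₀ = 19.4/4.8 = 4.042.
Total gain g = 1 − 1/A = 1 − 1/4.042 = 0.7526.
Known gains sum to -0.0977 + 0.15 + 0.42 = 0.4723.
g_cld = 0.7526 − 0.4723 = 0.28.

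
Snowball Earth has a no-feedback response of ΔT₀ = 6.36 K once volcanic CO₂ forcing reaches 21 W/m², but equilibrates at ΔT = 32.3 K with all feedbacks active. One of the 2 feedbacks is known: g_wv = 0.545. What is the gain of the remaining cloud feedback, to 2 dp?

Amplification A = ΔT/ΔT₀ = 32.3/6.36 = 5.079.
Total gain g = 1 − 1/A = 1 − 1/5.079 = 0.8031.
The known gain is 0.545.
g_cld = 0.8031 − 0.545 = 0.26.

0.26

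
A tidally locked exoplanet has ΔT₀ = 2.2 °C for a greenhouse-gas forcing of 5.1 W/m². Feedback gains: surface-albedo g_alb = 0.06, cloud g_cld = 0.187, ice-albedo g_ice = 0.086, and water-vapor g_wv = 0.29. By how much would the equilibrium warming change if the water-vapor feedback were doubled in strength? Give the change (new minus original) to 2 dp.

Original: g = 0.623, ΔT = 2.2/(1−0.623) = 5.8355 °C.
With doubled water-vapor: g' = 0.913, ΔT' = 2.2/(1−0.913) = 25.2874 °C.
Change = 25.2874 − 5.8355 = 19.45 °C.

19.45 °C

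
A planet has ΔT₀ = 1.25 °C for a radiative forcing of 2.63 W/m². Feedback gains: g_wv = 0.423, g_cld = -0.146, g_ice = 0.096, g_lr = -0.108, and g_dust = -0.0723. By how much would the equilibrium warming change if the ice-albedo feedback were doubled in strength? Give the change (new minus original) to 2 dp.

Original: g = 0.1927, ΔT = 1.25/(1−0.1927) = 1.5484 °C.
With doubled ice-albedo: g' = 0.2887, ΔT' = 1.25/(1−0.2887) = 1.7573 °C.
Change = 1.7573 − 1.5484 = 0.21 °C.

0.21 °C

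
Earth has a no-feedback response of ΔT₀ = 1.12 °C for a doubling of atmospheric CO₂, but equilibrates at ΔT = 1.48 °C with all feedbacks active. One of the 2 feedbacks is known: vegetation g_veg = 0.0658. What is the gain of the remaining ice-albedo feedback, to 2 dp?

Amplification A = ΔT/ΔT₀ = 1.48/1.12 = 1.321.
Total gain g = 1 − 1/A = 1 − 1/1.321 = 0.243.
The known gain is 0.0658.
g_ice = 0.243 − 0.0658 = 0.18.

0.18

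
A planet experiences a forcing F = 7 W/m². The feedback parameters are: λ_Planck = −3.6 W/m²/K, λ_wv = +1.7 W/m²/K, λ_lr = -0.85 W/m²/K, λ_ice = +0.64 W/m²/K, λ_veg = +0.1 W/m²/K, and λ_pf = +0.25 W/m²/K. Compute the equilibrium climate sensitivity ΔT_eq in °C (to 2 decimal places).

3.98 °C

Net feedback parameter λ = (−3.6) + (+1.7) + (-0.85) + (+0.64) + (+0.1) + (+0.25) = -1.76 W/m²/K.
ΔT = −F/λ = −7/(-1.76) = 3.98 °C.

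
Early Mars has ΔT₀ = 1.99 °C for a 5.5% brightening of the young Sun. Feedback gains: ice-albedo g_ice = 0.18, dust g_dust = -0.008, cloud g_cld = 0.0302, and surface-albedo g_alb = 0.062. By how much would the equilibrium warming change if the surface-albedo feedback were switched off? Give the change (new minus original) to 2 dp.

-0.21 °C

Original: g = 0.2642, ΔT = 1.99/(1−0.2642) = 2.7045 °C.
Without surface-albedo: g' = 0.2022, ΔT' = 1.99/(1−0.2022) = 2.4944 °C.
Change = 2.4944 − 2.7045 = -0.21 °C.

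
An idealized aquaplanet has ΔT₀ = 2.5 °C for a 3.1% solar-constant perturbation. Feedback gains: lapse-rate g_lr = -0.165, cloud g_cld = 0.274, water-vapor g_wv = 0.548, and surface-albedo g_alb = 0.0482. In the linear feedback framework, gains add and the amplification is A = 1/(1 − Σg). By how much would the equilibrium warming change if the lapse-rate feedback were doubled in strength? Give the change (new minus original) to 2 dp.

-3.04 °C

Original: g = 0.7052, ΔT = 2.5/(1−0.7052) = 8.4803 °C.
With doubled lapse-rate: g' = 0.5402, ΔT' = 2.5/(1−0.5402) = 5.4371 °C.
Change = 5.4371 − 8.4803 = -3.04 °C.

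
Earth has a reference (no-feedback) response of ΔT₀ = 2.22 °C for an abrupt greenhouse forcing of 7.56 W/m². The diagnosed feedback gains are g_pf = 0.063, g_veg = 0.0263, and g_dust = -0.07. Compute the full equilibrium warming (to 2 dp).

Total gain g = 0.063 + 0.0263 − 0.07 = 0.0193.
Amplification A = 1/(1 − 0.0193) = 1.02.
ΔT = 2.22 × 1.02 = 2.26 °C.

2.26 °C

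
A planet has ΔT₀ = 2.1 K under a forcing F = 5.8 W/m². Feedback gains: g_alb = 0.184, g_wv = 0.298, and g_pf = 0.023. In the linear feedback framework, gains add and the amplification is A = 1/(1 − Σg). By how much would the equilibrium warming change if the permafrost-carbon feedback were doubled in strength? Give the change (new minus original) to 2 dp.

Original: g = 0.505, ΔT = 2.1/(1−0.505) = 4.2424 K.
With doubled permafrost-carbon: g' = 0.528, ΔT' = 2.1/(1−0.528) = 4.4492 K.
Change = 4.4492 − 4.2424 = 0.21 K.

0.21 K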